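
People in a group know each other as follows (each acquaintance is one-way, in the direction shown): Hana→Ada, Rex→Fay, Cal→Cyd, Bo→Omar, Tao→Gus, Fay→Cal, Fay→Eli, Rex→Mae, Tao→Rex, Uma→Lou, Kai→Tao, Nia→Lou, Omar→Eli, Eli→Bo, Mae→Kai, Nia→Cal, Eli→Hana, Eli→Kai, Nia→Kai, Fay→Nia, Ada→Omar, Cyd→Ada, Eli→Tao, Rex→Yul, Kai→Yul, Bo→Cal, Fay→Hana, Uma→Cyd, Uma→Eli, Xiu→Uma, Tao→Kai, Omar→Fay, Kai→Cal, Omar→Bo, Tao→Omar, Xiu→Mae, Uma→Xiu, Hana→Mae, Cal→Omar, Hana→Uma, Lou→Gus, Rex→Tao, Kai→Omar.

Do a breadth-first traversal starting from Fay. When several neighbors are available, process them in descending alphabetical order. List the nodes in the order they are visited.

Visit Fay; enqueue Nia, Hana, Eli, Cal → queue [Nia, Hana, Eli, Cal]
Visit Nia; enqueue Lou, Kai → queue [Hana, Eli, Cal, Lou, Kai]
Visit Hana; enqueue Uma, Mae, Ada → queue [Eli, Cal, Lou, Kai, Uma, Mae, Ada]
Visit Eli; enqueue Tao, Bo → queue [Cal, Lou, Kai, Uma, Mae, Ada, Tao, Bo]
Visit Cal; enqueue Omar, Cyd → queue [Lou, Kai, Uma, Mae, Ada, Tao, Bo, Omar, Cyd]
Visit Lou; enqueue Gus → queue [Kai, Uma, Mae, Ada, Tao, Bo, Omar, Cyd, Gus]
Visit Kai; enqueue Yul → queue [Uma, Mae, Ada, Tao, Bo, Omar, Cyd, Gus, Yul]
Visit Uma; enqueue Xiu → queue [Mae, Ada, Tao, Bo, Omar, Cyd, Gus, Yul, Xiu]
Visit Mae → queue [Ada, Tao, Bo, Omar, Cyd, Gus, Yul, Xiu]
Visit Ada → queue [Tao, Bo, Omar, Cyd, Gus, Yul, Xiu]
Visit Tao; enqueue Rex → queue [Bo, Omar, Cyd, Gus, Yul, Xiu, Rex]
Visit Bo → queue [Omar, Cyd, Gus, Yul, Xiu, Rex]
Visit Omar → queue [Cyd, Gus, Yul, Xiu, Rex]
Visit Cyd → queue [Gus, Yul, Xiu, Rex]
Visit Gus → queue [Yul, Xiu, Rex]
Visit Yul → queue [Xiu, Rex]
Visit Xiu → queue [Rex]
Visit Rex → queue []

Fay, Nia, Hana, Eli, Cal, Lou, Kai, Uma, Mae, Ada, Tao, Bo, Omar, Cyd, Gus, Yul, Xiu, Rex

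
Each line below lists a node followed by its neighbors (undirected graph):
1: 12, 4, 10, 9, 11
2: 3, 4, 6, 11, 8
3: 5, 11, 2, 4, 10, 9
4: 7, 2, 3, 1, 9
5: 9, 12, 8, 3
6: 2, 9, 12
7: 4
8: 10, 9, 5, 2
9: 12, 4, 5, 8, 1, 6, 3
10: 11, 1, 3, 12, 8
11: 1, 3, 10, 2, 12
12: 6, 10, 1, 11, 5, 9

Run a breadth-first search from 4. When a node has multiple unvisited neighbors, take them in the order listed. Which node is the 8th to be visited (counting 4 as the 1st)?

Visit 4; enqueue 7, 2, 3, 1, 9 → queue [7, 2, 3, 1, 9]
Visit 7 → queue [2, 3, 1, 9]
Visit 2; enqueue 6, 11, 8 → queue [3, 1, 9, 6, 11, 8]
Visit 3; enqueue 5, 10 → queue [1, 9, 6, 11, 8, 5, 10]
Visit 1; enqueue 12 → queue [9, 6, 11, 8, 5, 10, 12]
Visit 9 → queue [6, 11, 8, 5, 10, 12]
Visit 6 → queue [11, 8, 5, 10, 12]
Visit 11 → queue [8, 5, 10, 12]
Visit 8 → queue [5, 10, 12]
Visit 5 → queue [10, 12]
Visit 10 → queue [12]
Visit 12 → queue []

Visit order: 4, 7, 2, 3, 1, 9, 6, 11, 8, 5, 10, 12

11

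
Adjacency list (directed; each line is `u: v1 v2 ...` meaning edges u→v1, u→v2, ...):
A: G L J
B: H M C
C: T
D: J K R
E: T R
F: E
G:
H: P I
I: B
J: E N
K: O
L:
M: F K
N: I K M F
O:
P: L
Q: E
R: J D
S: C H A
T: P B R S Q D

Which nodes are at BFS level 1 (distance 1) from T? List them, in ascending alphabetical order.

B, D, P, Q, R, S

Level 0: T
Level 1: B, D, P, Q, R, S
Level 2: A, C, E, H, J, K, L, M
Level 3: F, G, I, N, O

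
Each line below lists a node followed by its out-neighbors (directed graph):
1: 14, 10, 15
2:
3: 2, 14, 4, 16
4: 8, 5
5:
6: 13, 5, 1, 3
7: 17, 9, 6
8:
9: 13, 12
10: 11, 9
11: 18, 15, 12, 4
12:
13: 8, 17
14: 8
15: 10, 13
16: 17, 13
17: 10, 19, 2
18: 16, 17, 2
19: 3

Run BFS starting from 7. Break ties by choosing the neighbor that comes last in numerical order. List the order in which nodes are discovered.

7, 17, 9, 6, 19, 10, 2, 13, 12, 5, 3, 1, 11, 8, 16, 14, 4, 15, 18

Visit 7; enqueue 17, 9, 6 → queue [17, 9, 6]
Visit 17; enqueue 19, 10, 2 → queue [9, 6, 19, 10, 2]
Visit 9; enqueue 13, 12 → queue [6, 19, 10, 2, 13, 12]
Visit 6; enqueue 5, 3, 1 → queue [19, 10, 2, 13, 12, 5, 3, 1]
Visit 19 → queue [10, 2, 13, 12, 5, 3, 1]
Visit 10; enqueue 11 → queue [2, 13, 12, 5, 3, 1, 11]
Visit 2 → queue [13, 12, 5, 3, 1, 11]
Visit 13; enqueue 8 → queue [12, 5, 3, 1, 11, 8]
Visit 12 → queue [5, 3, 1, 11, 8]
Visit 5 → queue [3, 1, 11, 8]
Visit 3; enqueue 16, 14, 4 → queue [1, 11, 8, 16, 14, 4]
Visit 1; enqueue 15 → queue [11, 8, 16, 14, 4, 15]
Visit 11; enqueue 18 → queue [8, 16, 14, 4, 15, 18]
Visit 8 → queue [16, 14, 4, 15, 18]
Visit 16 → queue [14, 4, 15, 18]
Visit 14 → queue [4, 15, 18]
Visit 4 → queue [15, 18]
Visit 15 → queue [18]
Visit 18 → queue []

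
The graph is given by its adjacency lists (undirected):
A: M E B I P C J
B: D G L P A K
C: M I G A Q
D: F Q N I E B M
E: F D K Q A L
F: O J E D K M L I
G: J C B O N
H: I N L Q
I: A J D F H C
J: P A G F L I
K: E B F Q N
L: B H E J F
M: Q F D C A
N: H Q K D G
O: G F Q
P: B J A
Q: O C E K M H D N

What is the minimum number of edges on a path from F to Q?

Level 0: F
Level 1: D, E, I, J, K, L, M, O
Level 2: A, B, C, G, H, N, P, Q
Q first appears at level 2.

2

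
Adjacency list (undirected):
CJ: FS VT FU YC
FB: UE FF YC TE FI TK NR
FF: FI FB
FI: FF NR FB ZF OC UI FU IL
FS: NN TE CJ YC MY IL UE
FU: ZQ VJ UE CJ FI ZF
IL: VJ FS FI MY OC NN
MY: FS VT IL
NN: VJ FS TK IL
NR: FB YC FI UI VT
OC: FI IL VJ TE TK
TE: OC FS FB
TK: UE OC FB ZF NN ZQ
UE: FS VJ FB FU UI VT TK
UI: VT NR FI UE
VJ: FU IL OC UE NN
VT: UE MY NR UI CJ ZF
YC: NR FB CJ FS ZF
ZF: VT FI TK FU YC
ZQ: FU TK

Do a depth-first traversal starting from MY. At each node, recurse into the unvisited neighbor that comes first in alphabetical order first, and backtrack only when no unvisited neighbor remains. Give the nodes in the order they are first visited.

Visit MY
MY → FS
FS → CJ
CJ → FU
FU → FI
FI → FB
FB → FF
FB → NR
NR → UI
UI → UE
UE → TK
TK → NN
NN → IL
IL → OC
OC → TE
OC → VJ
TK → ZF
ZF → VT
ZF → YC
TK → ZQ

MY -> FS -> CJ -> FU -> FI -> FB -> FF -> NR -> UI -> UE -> TK -> NN -> IL -> OC -> TE -> VJ -> ZF -> VT -> YC -> ZQ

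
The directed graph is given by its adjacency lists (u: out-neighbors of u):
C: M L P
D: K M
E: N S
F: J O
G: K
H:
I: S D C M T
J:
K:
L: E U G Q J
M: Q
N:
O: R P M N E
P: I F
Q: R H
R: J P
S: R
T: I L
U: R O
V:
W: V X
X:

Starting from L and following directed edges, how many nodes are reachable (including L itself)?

19

BFS from L visits: L, E, U, G, Q, J, N, S, R, O, K, H, P, M, I, F, D, C, T
Reachable nodes: 19 of 22 total.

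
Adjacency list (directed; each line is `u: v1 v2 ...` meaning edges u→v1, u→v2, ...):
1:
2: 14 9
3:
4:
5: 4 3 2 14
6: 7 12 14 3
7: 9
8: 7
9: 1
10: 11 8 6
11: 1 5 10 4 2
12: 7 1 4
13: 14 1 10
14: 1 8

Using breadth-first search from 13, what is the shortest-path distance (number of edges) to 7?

Level 0: 13
Level 1: 1, 10, 14
Level 2: 6, 8, 11
Level 3: 2, 3, 4, 5, 7, 12
Level 4: 9
7 first appears at level 3.

3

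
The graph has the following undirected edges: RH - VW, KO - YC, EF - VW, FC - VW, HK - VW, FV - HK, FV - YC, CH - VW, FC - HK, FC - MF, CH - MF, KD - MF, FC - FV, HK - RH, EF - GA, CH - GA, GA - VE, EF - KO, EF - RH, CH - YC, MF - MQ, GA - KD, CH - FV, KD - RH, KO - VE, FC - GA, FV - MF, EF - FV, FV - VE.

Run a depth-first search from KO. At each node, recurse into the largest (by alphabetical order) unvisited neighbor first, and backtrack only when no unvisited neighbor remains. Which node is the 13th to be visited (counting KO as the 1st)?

Visit KO
KO → YC
YC → FV
FV → VE
VE → GA
GA → KD
KD → RH
RH → VW
VW → HK
HK → FC
FC → MF
MF → MQ
MF → CH
VW → EF

Visit order: KO, YC, FV, VE, GA, KD, RH, VW, HK, FC, MF, MQ, CH, EF

CH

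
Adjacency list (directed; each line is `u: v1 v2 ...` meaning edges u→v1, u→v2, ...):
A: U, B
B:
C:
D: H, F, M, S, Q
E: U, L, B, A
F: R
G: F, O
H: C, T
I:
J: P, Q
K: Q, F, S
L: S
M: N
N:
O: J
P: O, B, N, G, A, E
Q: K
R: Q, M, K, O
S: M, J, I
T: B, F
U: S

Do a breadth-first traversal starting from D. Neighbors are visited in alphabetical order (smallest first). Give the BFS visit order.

D -> F -> H -> M -> Q -> S -> R -> C -> T -> N -> K -> I -> J -> O -> B -> P -> A -> E -> G -> U -> L

Visit D; enqueue F, H, M, Q, S → queue [F, H, M, Q, S]
Visit F; enqueue R → queue [H, M, Q, S, R]
Visit H; enqueue C, T → queue [M, Q, S, R, C, T]
Visit M; enqueue N → queue [Q, S, R, C, T, N]
Visit Q; enqueue K → queue [S, R, C, T, N, K]
Visit S; enqueue I, J → queue [R, C, T, N, K, I, J]
Visit R; enqueue O → queue [C, T, N, K, I, J, O]
Visit C → queue [T, N, K, I, J, O]
Visit T; enqueue B → queue [N, K, I, J, O, B]
Visit N → queue [K, I, J, O, B]
Visit K → queue [I, J, O, B]
Visit I → queue [J, O, B]
Visit J; enqueue P → queue [O, B, P]
Visit O → queue [B, P]
Visit B → queue [P]
Visit P; enqueue A, E, G → queue [A, E, G]
Visit A; enqueue U → queue [E, G, U]
Visit E; enqueue L → queue [G, U, L]
Visit G → queue [U, L]
Visit U → queue [L]
Visit L → queue []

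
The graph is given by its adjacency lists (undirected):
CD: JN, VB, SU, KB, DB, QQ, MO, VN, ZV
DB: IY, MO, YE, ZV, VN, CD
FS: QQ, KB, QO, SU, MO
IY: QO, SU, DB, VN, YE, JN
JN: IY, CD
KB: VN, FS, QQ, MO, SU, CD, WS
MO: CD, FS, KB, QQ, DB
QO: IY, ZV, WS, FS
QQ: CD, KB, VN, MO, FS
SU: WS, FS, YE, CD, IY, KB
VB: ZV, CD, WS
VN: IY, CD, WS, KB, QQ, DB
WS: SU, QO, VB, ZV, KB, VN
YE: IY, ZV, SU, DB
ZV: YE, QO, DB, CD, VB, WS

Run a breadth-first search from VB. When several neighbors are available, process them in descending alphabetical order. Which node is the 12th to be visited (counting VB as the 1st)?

Visit VB; enqueue ZV, WS, CD → queue [ZV, WS, CD]
Visit ZV; enqueue YE, QO, DB → queue [WS, CD, YE, QO, DB]
Visit WS; enqueue VN, SU, KB → queue [CD, YE, QO, DB, VN, SU, KB]
Visit CD; enqueue QQ, MO, JN → queue [YE, QO, DB, VN, SU, KB, QQ, MO, JN]
Visit YE; enqueue IY → queue [QO, DB, VN, SU, KB, QQ, MO, JN, IY]
Visit QO; enqueue FS → queue [DB, VN, SU, KB, QQ, MO, JN, IY, FS]
Visit DB → queue [VN, SU, KB, QQ, MO, JN, IY, FS]
Visit VN → queue [SU, KB, QQ, MO, JN, IY, FS]
Visit SU → queue [KB, QQ, MO, JN, IY, FS]
Visit KB → queue [QQ, MO, JN, IY, FS]
Visit QQ → queue [MO, JN, IY, FS]
Visit MO → queue [JN, IY, FS]
Visit JN → queue [IY, FS]
Visit IY → queue [FS]
Visit FS → queue []

Visit order: VB, ZV, WS, CD, YE, QO, DB, VN, SU, KB, QQ, MO, JN, IY, FS

MO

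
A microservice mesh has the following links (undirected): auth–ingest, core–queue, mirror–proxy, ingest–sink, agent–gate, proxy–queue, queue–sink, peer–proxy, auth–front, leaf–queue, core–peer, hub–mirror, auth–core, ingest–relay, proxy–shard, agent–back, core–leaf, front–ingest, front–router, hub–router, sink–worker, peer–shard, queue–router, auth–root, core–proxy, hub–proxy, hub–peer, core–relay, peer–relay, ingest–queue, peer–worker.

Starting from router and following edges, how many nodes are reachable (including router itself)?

16

BFS from router visits: router, queue, hub, front, sink, proxy, leaf, ingest, core, peer, mirror, auth, worker, shard, relay, root
Reachable nodes: 16 of 19 total.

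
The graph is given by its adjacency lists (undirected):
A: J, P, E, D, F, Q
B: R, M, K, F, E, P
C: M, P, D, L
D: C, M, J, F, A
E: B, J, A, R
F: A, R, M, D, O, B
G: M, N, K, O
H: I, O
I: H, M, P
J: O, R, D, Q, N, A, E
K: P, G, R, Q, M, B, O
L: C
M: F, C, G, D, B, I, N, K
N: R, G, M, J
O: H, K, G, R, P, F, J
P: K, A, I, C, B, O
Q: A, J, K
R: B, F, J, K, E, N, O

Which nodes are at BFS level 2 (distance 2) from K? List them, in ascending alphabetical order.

A, C, D, E, F, H, I, J, N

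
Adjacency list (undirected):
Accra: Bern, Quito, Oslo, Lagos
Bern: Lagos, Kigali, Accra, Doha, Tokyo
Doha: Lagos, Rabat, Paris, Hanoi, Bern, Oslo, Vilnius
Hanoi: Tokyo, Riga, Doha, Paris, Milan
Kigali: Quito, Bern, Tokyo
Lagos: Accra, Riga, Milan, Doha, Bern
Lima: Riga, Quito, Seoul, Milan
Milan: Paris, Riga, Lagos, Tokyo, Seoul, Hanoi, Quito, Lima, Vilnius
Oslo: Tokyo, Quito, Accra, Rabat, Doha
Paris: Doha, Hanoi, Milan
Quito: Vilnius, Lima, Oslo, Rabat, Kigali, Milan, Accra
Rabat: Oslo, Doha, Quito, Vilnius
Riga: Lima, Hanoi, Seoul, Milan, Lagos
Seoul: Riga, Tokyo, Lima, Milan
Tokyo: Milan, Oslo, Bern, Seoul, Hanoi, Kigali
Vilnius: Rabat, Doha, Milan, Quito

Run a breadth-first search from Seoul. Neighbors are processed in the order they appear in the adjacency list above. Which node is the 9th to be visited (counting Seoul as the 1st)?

Bern

Visit Seoul; enqueue Riga, Tokyo, Lima, Milan → queue [Riga, Tokyo, Lima, Milan]
Visit Riga; enqueue Hanoi, Lagos → queue [Tokyo, Lima, Milan, Hanoi, Lagos]
Visit Tokyo; enqueue Oslo, Bern, Kigali → queue [Lima, Milan, Hanoi, Lagos, Oslo, Bern, Kigali]
Visit Lima; enqueue Quito → queue [Milan, Hanoi, Lagos, Oslo, Bern, Kigali, Quito]
Visit Milan; enqueue Paris, Vilnius → queue [Hanoi, Lagos, Oslo, Bern, Kigali, Quito, Paris, Vilnius]
Visit Hanoi; enqueue Doha → queue [Lagos, Oslo, Bern, Kigali, Quito, Paris, Vilnius, Doha]
Visit Lagos; enqueue Accra → queue [Oslo, Bern, Kigali, Quito, Paris, Vilnius, Doha, Accra]
Visit Oslo; enqueue Rabat → queue [Bern, Kigali, Quito, Paris, Vilnius, Doha, Accra, Rabat]
Visit Bern → queue [Kigali, Quito, Paris, Vilnius, Doha, Accra, Rabat]
Visit Kigali → queue [Quito, Paris, Vilnius, Doha, Accra, Rabat]
Visit Quito → queue [Paris, Vilnius, Doha, Accra, Rabat]
Visit Paris → queue [Vilnius, Doha, Accra, Rabat]
Visit Vilnius → queue [Doha, Accra, Rabat]
Visit Doha → queue [Accra, Rabat]
Visit Accra → queue [Rabat]
Visit Rabat → queue []

Visit order: Seoul, Riga, Tokyo, Lima, Milan, Hanoi, Lagos, Oslo, Bern, Kigali, Quito, Paris, Vilnius, Doha, Accra, Rabat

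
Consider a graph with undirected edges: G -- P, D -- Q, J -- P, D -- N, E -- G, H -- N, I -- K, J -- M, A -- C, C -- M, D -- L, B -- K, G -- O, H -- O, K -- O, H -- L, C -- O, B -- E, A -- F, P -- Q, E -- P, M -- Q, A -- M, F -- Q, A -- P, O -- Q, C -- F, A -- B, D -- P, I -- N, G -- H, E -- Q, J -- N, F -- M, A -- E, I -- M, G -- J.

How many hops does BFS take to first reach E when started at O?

Level 0: O
Level 1: C, G, H, K, Q
Level 2: A, B, D, E, F, I, J, L, M, N, P
E first appears at level 2.

2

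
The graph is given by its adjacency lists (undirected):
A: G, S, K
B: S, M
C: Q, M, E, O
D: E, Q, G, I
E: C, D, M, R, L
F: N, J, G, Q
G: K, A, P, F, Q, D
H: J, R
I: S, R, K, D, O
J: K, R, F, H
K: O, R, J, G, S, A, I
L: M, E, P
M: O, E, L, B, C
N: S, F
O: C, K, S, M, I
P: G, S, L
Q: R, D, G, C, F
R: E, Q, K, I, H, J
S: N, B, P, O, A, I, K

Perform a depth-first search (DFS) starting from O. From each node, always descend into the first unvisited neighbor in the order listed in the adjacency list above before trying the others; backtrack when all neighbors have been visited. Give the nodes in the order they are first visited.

Visit O
O → C
C → Q
Q → R
R → E
E → D
D → G
G → K
K → J
J → F
F → N
N → S
S → B
B → M
M → L
L → P
S → A
S → I
J → H

O -> C -> Q -> R -> E -> D -> G -> K -> J -> F -> N -> S -> B -> M -> L -> P -> A -> I -> H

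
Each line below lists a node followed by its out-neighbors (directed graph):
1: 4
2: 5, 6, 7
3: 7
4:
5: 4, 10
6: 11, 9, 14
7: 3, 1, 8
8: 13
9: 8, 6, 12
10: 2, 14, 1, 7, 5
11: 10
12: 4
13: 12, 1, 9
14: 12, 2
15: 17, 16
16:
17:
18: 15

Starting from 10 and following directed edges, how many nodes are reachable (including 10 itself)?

BFS from 10 visits: 10, 1, 2, 5, 7, 14, 4, 6, 3, 8, 12, 9, 11, 13
Reachable nodes: 14 of 18 total.

14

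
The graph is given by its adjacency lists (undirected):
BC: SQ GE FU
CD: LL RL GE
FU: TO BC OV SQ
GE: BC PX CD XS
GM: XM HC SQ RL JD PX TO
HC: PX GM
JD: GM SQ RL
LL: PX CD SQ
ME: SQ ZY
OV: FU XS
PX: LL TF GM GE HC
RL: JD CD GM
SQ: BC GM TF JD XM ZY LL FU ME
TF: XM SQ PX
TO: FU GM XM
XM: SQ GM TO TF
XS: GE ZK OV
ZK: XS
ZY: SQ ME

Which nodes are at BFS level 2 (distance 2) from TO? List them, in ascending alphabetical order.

Level 0: TO
Level 1: FU, GM, XM
Level 2: BC, HC, JD, OV, PX, RL, SQ, TF
Level 3: CD, GE, LL, ME, XS, ZY
Level 4: ZK

BC, HC, JD, OV, PX, RL, SQ, TF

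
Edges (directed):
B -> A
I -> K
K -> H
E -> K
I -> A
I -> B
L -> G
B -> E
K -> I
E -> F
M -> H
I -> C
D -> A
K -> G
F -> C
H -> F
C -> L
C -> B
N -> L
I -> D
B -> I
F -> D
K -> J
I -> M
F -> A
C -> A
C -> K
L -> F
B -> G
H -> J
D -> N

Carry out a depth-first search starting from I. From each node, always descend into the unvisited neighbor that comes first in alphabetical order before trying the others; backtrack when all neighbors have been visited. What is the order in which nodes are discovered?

Visit I
I → A
I → B
B → E
E → F
F → C
C → K
K → G
K → H
H → J
C → L
F → D
D → N
I → M

I, A, B, E, F, C, K, G, H, J, L, D, N, M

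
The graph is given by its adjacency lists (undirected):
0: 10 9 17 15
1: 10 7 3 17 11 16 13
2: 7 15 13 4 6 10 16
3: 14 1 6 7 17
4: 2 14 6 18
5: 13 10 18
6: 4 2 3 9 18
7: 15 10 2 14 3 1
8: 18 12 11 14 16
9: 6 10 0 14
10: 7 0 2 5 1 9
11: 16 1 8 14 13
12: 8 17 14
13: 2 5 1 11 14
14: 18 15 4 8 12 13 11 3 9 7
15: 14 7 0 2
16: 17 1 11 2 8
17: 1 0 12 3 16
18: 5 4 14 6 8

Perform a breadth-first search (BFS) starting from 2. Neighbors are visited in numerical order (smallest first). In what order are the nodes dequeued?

Visit 2; enqueue 4, 6, 7, 10, 13, 15, 16 → queue [4, 6, 7, 10, 13, 15, 16]
Visit 4; enqueue 14, 18 → queue [6, 7, 10, 13, 15, 16, 14, 18]
Visit 6; enqueue 3, 9 → queue [7, 10, 13, 15, 16, 14, 18, 3, 9]
Visit 7; enqueue 1 → queue [10, 13, 15, 16, 14, 18, 3, 9, 1]
Visit 10; enqueue 0, 5 → queue [13, 15, 16, 14, 18, 3, 9, 1, 0, 5]
Visit 13; enqueue 11 → queue [15, 16, 14, 18, 3, 9, 1, 0, 5, 11]
Visit 15 → queue [16, 14, 18, 3, 9, 1, 0, 5, 11]
Visit 16; enqueue 8, 17 → queue [14, 18, 3, 9, 1, 0, 5, 11, 8, 17]
Visit 14; enqueue 12 → queue [18, 3, 9, 1, 0, 5, 11, 8, 17, 12]
Visit 18 → queue [3, 9, 1, 0, 5, 11, 8, 17, 12]
Visit 3 → queue [9, 1, 0, 5, 11, 8, 17, 12]
Visit 9 → queue [1, 0, 5, 11, 8, 17, 12]
Visit 1 → queue [0, 5, 11, 8, 17, 12]
Visit 0 → queue [5, 11, 8, 17, 12]
Visit 5 → queue [11, 8, 17, 12]
Visit 11 → queue [8, 17, 12]
Visit 8 → queue [17, 12]
Visit 17 → queue [12]
Visit 12 → queue []

2, 4, 6, 7, 10, 13, 15, 16, 14, 18, 3, 9, 1, 0, 5, 11, 8, 17, 12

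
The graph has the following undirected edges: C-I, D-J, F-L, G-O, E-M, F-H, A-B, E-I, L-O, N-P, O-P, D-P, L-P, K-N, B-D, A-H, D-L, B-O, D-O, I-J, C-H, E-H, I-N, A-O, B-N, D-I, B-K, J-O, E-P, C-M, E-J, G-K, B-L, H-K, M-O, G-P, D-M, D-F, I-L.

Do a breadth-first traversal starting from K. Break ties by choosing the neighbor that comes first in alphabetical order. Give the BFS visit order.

K B G H N A D L O P C E F I J M

Visit K; enqueue B, G, H, N → queue [B, G, H, N]
Visit B; enqueue A, D, L, O → queue [G, H, N, A, D, L, O]
Visit G; enqueue P → queue [H, N, A, D, L, O, P]
Visit H; enqueue C, E, F → queue [N, A, D, L, O, P, C, E, F]
Visit N; enqueue I → queue [A, D, L, O, P, C, E, F, I]
Visit A → queue [D, L, O, P, C, E, F, I]
Visit D; enqueue J, M → queue [L, O, P, C, E, F, I, J, M]
Visit L → queue [O, P, C, E, F, I, J, M]
Visit O → queue [P, C, E, F, I, J, M]
Visit P → queue [C, E, F, I, J, M]
Visit C → queue [E, F, I, J, M]
Visit E → queue [F, I, J, M]
Visit F → queue [I, J, M]
Visit I → queue [J, M]
Visit J → queue [M]
Visit M → queue []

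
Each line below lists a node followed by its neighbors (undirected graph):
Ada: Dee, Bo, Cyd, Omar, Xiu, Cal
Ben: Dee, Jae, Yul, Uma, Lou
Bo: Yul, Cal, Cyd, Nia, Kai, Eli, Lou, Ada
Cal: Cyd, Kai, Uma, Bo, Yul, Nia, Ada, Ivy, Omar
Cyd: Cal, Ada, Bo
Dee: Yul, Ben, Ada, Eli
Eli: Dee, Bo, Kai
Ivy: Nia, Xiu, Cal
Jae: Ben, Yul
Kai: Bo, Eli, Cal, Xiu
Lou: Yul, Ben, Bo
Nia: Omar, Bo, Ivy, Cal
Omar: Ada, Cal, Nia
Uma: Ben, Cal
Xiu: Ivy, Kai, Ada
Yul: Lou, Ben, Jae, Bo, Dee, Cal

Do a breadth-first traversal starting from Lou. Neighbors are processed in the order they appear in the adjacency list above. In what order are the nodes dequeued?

Lou → Yul → Ben → Bo → Jae → Dee → Cal → Uma → Cyd → Nia → Kai → Eli → Ada → Ivy → Omar → Xiu

Visit Lou; enqueue Yul, Ben, Bo → queue [Yul, Ben, Bo]
Visit Yul; enqueue Jae, Dee, Cal → queue [Ben, Bo, Jae, Dee, Cal]
Visit Ben; enqueue Uma → queue [Bo, Jae, Dee, Cal, Uma]
Visit Bo; enqueue Cyd, Nia, Kai, Eli, Ada → queue [Jae, Dee, Cal, Uma, Cyd, Nia, Kai, Eli, Ada]
Visit Jae → queue [Dee, Cal, Uma, Cyd, Nia, Kai, Eli, Ada]
Visit Dee → queue [Cal, Uma, Cyd, Nia, Kai, Eli, Ada]
Visit Cal; enqueue Ivy, Omar → queue [Uma, Cyd, Nia, Kai, Eli, Ada, Ivy, Omar]
Visit Uma → queue [Cyd, Nia, Kai, Eli, Ada, Ivy, Omar]
Visit Cyd → queue [Nia, Kai, Eli, Ada, Ivy, Omar]
Visit Nia → queue [Kai, Eli, Ada, Ivy, Omar]
Visit Kai; enqueue Xiu → queue [Eli, Ada, Ivy, Omar, Xiu]
Visit Eli → queue [Ada, Ivy, Omar, Xiu]
Visit Ada → queue [Ivy, Omar, Xiu]
Visit Ivy → queue [Omar, Xiu]
Visit Omar → queue [Xiu]
Visit Xiu → queue []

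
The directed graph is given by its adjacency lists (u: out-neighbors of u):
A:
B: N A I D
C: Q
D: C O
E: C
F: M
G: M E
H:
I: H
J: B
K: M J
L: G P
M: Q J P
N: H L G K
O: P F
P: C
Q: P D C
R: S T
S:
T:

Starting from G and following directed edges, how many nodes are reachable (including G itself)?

BFS from G visits: G, M, E, Q, P, J, C, D, B, O, N, I, A, F, L, K, H
Reachable nodes: 17 of 20 total.

17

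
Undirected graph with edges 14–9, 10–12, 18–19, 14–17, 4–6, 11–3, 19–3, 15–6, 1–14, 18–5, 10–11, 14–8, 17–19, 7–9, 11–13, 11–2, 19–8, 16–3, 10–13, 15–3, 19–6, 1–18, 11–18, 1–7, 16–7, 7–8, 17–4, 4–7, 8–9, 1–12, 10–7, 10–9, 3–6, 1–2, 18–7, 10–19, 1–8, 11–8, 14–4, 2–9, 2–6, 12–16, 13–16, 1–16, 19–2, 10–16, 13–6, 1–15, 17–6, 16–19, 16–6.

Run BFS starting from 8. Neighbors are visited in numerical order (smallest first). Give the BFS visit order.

Visit 8; enqueue 1, 7, 9, 11, 14, 19 → queue [1, 7, 9, 11, 14, 19]
Visit 1; enqueue 2, 12, 15, 16, 18 → queue [7, 9, 11, 14, 19, 2, 12, 15, 16, 18]
Visit 7; enqueue 4, 10 → queue [9, 11, 14, 19, 2, 12, 15, 16, 18, 4, 10]
Visit 9 → queue [11, 14, 19, 2, 12, 15, 16, 18, 4, 10]
Visit 11; enqueue 3, 13 → queue [14, 19, 2, 12, 15, 16, 18, 4, 10, 3, 13]
Visit 14; enqueue 17 → queue [19, 2, 12, 15, 16, 18, 4, 10, 3, 13, 17]
Visit 19; enqueue 6 → queue [2, 12, 15, 16, 18, 4, 10, 3, 13, 17, 6]
Visit 2 → queue [12, 15, 16, 18, 4, 10, 3, 13, 17, 6]
Visit 12 → queue [15, 16, 18, 4, 10, 3, 13, 17, 6]
Visit 15 → queue [16, 18, 4, 10, 3, 13, 17, 6]
Visit 16 → queue [18, 4, 10, 3, 13, 17, 6]
Visit 18; enqueue 5 → queue [4, 10, 3, 13, 17, 6, 5]
Visit 4 → queue [10, 3, 13, 17, 6, 5]
Visit 10 → queue [3, 13, 17, 6, 5]
Visit 3 → queue [13, 17, 6, 5]
Visit 13 → queue [17, 6, 5]
Visit 17 → queue [6, 5]
Visit 6 → queue [5]
Visit 5 → queue []

8 1 7 9 11 14 19 2 12 15 16 18 4 10 3 13 17 6 5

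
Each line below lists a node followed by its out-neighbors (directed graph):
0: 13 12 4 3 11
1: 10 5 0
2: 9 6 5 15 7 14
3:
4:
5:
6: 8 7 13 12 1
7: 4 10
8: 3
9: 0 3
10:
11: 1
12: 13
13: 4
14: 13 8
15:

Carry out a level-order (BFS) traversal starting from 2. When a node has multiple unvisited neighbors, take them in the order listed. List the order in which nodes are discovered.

2, 9, 6, 5, 15, 7, 14, 0, 3, 8, 13, 12, 1, 4, 10, 11

Visit 2; enqueue 9, 6, 5, 15, 7, 14 → queue [9, 6, 5, 15, 7, 14]
Visit 9; enqueue 0, 3 → queue [6, 5, 15, 7, 14, 0, 3]
Visit 6; enqueue 8, 13, 12, 1 → queue [5, 15, 7, 14, 0, 3, 8, 13, 12, 1]
Visit 5 → queue [15, 7, 14, 0, 3, 8, 13, 12, 1]
Visit 15 → queue [7, 14, 0, 3, 8, 13, 12, 1]
Visit 7; enqueue 4, 10 → queue [14, 0, 3, 8, 13, 12, 1, 4, 10]
Visit 14 → queue [0, 3, 8, 13, 12, 1, 4, 10]
Visit 0; enqueue 11 → queue [3, 8, 13, 12, 1, 4, 10, 11]
Visit 3 → queue [8, 13, 12, 1, 4, 10, 11]
Visit 8 → queue [13, 12, 1, 4, 10, 11]
Visit 13 → queue [12, 1, 4, 10, 11]
Visit 12 → queue [1, 4, 10, 11]
Visit 1 → queue [4, 10, 11]
Visit 4 → queue [10, 11]
Visit 10 → queue [11]
Visit 11 → queue []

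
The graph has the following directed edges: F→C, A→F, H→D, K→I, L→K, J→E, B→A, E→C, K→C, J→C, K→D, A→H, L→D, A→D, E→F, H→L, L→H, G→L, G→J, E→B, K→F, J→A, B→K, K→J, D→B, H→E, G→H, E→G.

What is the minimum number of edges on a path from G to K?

Level 0: G
Level 1: H, J, L
Level 2: A, C, D, E, K
Level 3: B, F, I
K first appears at level 2.

2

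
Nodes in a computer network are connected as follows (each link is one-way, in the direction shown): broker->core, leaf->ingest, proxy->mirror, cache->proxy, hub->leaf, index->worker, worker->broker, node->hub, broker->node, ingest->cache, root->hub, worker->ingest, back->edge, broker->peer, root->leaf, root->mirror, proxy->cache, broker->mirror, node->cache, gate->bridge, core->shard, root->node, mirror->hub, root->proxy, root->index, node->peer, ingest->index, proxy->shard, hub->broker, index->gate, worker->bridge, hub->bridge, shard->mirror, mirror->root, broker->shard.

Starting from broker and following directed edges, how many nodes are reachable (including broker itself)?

16

BFS from broker visits: broker, core, mirror, node, peer, shard, hub, root, cache, bridge, leaf, index, proxy, ingest, gate, worker
Reachable nodes: 16 of 18 total.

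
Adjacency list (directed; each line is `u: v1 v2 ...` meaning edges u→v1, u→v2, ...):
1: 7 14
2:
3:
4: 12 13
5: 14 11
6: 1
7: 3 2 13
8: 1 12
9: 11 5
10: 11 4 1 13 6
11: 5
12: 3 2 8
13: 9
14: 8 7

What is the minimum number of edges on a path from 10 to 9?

2

Level 0: 10
Level 1: 1, 4, 6, 11, 13
Level 2: 5, 7, 9, 12, 14
Level 3: 2, 3, 8
9 first appears at level 2.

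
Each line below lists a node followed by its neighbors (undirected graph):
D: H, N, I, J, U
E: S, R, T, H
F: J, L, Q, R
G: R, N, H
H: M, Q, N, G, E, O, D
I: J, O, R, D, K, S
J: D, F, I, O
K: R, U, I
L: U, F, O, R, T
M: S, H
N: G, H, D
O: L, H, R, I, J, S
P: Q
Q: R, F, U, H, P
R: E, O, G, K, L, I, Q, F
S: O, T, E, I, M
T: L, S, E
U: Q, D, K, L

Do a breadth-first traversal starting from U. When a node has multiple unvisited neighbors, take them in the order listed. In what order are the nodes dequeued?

U, Q, D, K, L, R, F, H, P, N, I, J, O, T, E, G, M, S

Visit U; enqueue Q, D, K, L → queue [Q, D, K, L]
Visit Q; enqueue R, F, H, P → queue [D, K, L, R, F, H, P]
Visit D; enqueue N, I, J → queue [K, L, R, F, H, P, N, I, J]
Visit K → queue [L, R, F, H, P, N, I, J]
Visit L; enqueue O, T → queue [R, F, H, P, N, I, J, O, T]
Visit R; enqueue E, G → queue [F, H, P, N, I, J, O, T, E, G]
Visit F → queue [H, P, N, I, J, O, T, E, G]
Visit H; enqueue M → queue [P, N, I, J, O, T, E, G, M]
Visit P → queue [N, I, J, O, T, E, G, M]
Visit N → queue [I, J, O, T, E, G, M]
Visit I; enqueue S → queue [J, O, T, E, G, M, S]
Visit J → queue [O, T, E, G, M, S]
Visit O → queue [T, E, G, M, S]
Visit T → queue [E, G, M, S]
Visit E → queue [G, M, S]
Visit G → queue [M, S]
Visit M → queue [S]
Visit S → queue []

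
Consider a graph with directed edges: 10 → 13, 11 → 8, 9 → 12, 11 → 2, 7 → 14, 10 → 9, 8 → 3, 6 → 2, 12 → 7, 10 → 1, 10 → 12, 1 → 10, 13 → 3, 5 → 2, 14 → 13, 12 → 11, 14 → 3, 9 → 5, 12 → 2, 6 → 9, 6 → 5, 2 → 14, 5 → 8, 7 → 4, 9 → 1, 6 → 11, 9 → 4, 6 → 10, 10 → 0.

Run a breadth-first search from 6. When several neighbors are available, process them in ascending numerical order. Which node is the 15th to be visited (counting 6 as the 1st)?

Visit 6; enqueue 2, 5, 9, 10, 11 → queue [2, 5, 9, 10, 11]
Visit 2; enqueue 14 → queue [5, 9, 10, 11, 14]
Visit 5; enqueue 8 → queue [9, 10, 11, 14, 8]
Visit 9; enqueue 1, 4, 12 → queue [10, 11, 14, 8, 1, 4, 12]
Visit 10; enqueue 0, 13 → queue [11, 14, 8, 1, 4, 12, 0, 13]
Visit 11 → queue [14, 8, 1, 4, 12, 0, 13]
Visit 14; enqueue 3 → queue [8, 1, 4, 12, 0, 13, 3]
Visit 8 → queue [1, 4, 12, 0, 13, 3]
Visit 1 → queue [4, 12, 0, 13, 3]
Visit 4 → queue [12, 0, 13, 3]
Visit 12; enqueue 7 → queue [0, 13, 3, 7]
Visit 0 → queue [13, 3, 7]
Visit 13 → queue [3, 7]
Visit 3 → queue [7]
Visit 7 → queue []

Visit order: 6, 2, 5, 9, 10, 11, 14, 8, 1, 4, 12, 0, 13, 3, 7

7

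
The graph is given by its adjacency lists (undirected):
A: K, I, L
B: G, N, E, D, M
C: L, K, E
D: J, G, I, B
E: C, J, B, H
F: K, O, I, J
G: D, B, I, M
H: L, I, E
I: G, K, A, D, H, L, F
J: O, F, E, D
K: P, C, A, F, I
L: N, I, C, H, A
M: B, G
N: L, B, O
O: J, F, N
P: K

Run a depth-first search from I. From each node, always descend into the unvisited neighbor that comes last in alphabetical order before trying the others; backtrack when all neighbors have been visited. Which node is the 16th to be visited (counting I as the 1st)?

A

Visit I
I → L
L → N
N → O
O → J
J → F
F → K
K → P
K → C
C → E
E → H
E → B
B → M
M → G
G → D
K → A

Visit order: I, L, N, O, J, F, K, P, C, E, H, B, M, G, D, A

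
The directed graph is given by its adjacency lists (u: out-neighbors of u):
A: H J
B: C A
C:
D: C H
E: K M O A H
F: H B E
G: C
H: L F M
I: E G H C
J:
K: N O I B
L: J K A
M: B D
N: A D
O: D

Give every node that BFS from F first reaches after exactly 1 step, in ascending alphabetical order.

Level 0: F
Level 1: B, E, H
Level 2: A, C, K, L, M, O
Level 3: D, I, J, N
Level 4: G

B, E, H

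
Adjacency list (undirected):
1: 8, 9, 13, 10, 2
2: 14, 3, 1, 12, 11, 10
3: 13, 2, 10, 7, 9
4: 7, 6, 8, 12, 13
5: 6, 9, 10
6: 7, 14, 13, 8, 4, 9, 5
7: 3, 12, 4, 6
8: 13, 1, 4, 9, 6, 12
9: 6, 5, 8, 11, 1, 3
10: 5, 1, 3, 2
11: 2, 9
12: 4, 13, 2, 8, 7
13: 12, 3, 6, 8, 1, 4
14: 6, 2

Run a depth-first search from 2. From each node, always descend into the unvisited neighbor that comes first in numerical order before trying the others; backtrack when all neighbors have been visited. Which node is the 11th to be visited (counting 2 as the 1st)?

13

Visit 2
2 → 1
1 → 8
8 → 4
4 → 6
6 → 5
5 → 9
9 → 3
3 → 7
7 → 12
12 → 13
3 → 10
9 → 11
6 → 14

Visit order: 2, 1, 8, 4, 6, 5, 9, 3, 7, 12, 13, 10, 11, 14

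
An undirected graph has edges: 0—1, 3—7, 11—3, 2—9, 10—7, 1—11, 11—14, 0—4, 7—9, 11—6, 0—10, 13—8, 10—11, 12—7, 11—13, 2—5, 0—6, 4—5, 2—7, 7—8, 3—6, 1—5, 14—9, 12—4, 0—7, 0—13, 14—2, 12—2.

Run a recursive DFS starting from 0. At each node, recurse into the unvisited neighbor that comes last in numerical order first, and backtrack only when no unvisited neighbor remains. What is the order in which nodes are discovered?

0, 13, 11, 14, 9, 7, 12, 4, 5, 2, 1, 10, 8, 3, 6

Visit 0
0 → 13
13 → 11
11 → 14
14 → 9
9 → 7
7 → 12
12 → 4
4 → 5
5 → 2
5 → 1
7 → 10
7 → 8
7 → 3
3 → 6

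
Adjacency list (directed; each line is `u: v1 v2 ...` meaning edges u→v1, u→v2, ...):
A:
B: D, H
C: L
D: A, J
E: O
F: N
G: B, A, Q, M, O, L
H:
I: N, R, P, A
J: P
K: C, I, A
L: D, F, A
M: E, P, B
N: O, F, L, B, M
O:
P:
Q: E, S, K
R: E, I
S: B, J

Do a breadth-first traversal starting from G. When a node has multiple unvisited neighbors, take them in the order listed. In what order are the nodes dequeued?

G, B, A, Q, M, O, L, D, H, E, S, K, P, F, J, C, I, N, R

Visit G; enqueue B, A, Q, M, O, L → queue [B, A, Q, M, O, L]
Visit B; enqueue D, H → queue [A, Q, M, O, L, D, H]
Visit A → queue [Q, M, O, L, D, H]
Visit Q; enqueue E, S, K → queue [M, O, L, D, H, E, S, K]
Visit M; enqueue P → queue [O, L, D, H, E, S, K, P]
Visit O → queue [L, D, H, E, S, K, P]
Visit L; enqueue F → queue [D, H, E, S, K, P, F]
Visit D; enqueue J → queue [H, E, S, K, P, F, J]
Visit H → queue [E, S, K, P, F, J]
Visit E → queue [S, K, P, F, J]
Visit S → queue [K, P, F, J]
Visit K; enqueue C, I → queue [P, F, J, C, I]
Visit P → queue [F, J, C, I]
Visit F; enqueue N → queue [J, C, I, N]
Visit J → queue [C, I, N]
Visit C → queue [I, N]
Visit I; enqueue R → queue [N, R]
Visit N → queue [R]
Visit R → queue []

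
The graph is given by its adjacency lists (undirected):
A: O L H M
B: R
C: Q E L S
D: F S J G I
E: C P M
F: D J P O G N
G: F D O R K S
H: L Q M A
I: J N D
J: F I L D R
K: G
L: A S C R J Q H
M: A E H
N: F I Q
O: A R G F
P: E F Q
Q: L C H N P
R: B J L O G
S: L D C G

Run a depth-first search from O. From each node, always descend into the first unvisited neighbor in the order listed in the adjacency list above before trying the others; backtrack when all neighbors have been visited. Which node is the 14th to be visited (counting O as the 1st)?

M

Visit O
O → A
A → L
L → S
S → D
D → F
F → J
J → I
I → N
N → Q
Q → C
C → E
E → P
E → M
M → H
J → R
R → B
R → G
G → K

Visit order: O, A, L, S, D, F, J, I, N, Q, C, E, P, M, H, R, B, G, K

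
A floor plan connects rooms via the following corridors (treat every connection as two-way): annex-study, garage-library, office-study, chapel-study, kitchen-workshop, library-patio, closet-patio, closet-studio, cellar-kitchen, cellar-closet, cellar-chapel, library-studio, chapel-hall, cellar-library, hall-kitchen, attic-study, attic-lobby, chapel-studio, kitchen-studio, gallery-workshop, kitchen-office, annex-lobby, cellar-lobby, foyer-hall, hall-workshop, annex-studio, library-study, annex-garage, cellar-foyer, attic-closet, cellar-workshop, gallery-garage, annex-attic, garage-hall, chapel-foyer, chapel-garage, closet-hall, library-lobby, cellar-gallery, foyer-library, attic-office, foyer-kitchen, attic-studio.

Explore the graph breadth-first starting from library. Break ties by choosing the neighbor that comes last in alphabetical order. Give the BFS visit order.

Visit library; enqueue study, studio, patio, lobby, garage, foyer, cellar → queue [study, studio, patio, lobby, garage, foyer, cellar]
Visit study; enqueue office, chapel, attic, annex → queue [studio, patio, lobby, garage, foyer, cellar, office, chapel, attic, annex]
Visit studio; enqueue kitchen, closet → queue [patio, lobby, garage, foyer, cellar, office, chapel, attic, annex, kitchen, closet]
Visit patio → queue [lobby, garage, foyer, cellar, office, chapel, attic, annex, kitchen, closet]
Visit lobby → queue [garage, foyer, cellar, office, chapel, attic, annex, kitchen, closet]
Visit garage; enqueue hall, gallery → queue [foyer, cellar, office, chapel, attic, annex, kitchen, closet, hall, gallery]
Visit foyer → queue [cellar, office, chapel, attic, annex, kitchen, closet, hall, gallery]
Visit cellar; enqueue workshop → queue [office, chapel, attic, annex, kitchen, closet, hall, gallery, workshop]
Visit office → queue [chapel, attic, annex, kitchen, closet, hall, gallery, workshop]
Visit chapel → queue [attic, annex, kitchen, closet, hall, gallery, workshop]
Visit attic → queue [annex, kitchen, closet, hall, gallery, workshop]
Visit annex → queue [kitchen, closet, hall, gallery, workshop]
Visit kitchen → queue [closet, hall, gallery, workshop]
Visit closet → queue [hall, gallery, workshop]
Visit hall → queue [gallery, workshop]
Visit gallery → queue [workshop]
Visit workshop → queue []

library, study, studio, patio, lobby, garage, foyer, cellar, office, chapel, attic, annex, kitchen, closet, hall, gallery, workshop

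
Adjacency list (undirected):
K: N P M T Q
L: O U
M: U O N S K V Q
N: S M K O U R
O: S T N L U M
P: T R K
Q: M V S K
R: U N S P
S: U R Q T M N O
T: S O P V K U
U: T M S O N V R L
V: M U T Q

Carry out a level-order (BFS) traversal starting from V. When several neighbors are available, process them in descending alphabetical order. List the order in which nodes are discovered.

V → U → T → Q → M → S → R → O → N → L → P → K

Visit V; enqueue U, T, Q, M → queue [U, T, Q, M]
Visit U; enqueue S, R, O, N, L → queue [T, Q, M, S, R, O, N, L]
Visit T; enqueue P, K → queue [Q, M, S, R, O, N, L, P, K]
Visit Q → queue [M, S, R, O, N, L, P, K]
Visit M → queue [S, R, O, N, L, P, K]
Visit S → queue [R, O, N, L, P, K]
Visit R → queue [O, N, L, P, K]
Visit O → queue [N, L, P, K]
Visit N → queue [L, P, K]
Visit L → queue [P, K]
Visit P → queue [K]
Visit K → queue []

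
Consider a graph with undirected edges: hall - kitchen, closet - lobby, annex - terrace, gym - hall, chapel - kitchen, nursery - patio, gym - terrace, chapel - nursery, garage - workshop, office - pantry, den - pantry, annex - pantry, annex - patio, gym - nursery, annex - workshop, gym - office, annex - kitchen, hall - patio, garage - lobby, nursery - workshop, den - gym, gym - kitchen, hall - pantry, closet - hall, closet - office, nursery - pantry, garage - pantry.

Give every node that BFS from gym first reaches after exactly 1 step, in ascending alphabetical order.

den, hall, kitchen, nursery, office, terrace

Level 0: gym
Level 1: den, hall, kitchen, nursery, office, terrace
Level 2: annex, chapel, closet, pantry, patio, workshop
Level 3: garage, lobby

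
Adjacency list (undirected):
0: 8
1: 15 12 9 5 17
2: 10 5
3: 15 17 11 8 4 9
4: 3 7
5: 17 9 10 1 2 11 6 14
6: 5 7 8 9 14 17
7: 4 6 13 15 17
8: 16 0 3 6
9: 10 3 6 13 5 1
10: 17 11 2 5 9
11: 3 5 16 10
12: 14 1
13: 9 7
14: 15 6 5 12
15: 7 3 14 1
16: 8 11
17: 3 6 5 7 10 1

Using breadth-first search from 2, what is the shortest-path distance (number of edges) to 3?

Level 0: 2
Level 1: 5, 10
Level 2: 1, 6, 9, 11, 14, 17
Level 3: 3, 7, 8, 12, 13, 15, 16
Level 4: 0, 4
3 first appears at level 3.

3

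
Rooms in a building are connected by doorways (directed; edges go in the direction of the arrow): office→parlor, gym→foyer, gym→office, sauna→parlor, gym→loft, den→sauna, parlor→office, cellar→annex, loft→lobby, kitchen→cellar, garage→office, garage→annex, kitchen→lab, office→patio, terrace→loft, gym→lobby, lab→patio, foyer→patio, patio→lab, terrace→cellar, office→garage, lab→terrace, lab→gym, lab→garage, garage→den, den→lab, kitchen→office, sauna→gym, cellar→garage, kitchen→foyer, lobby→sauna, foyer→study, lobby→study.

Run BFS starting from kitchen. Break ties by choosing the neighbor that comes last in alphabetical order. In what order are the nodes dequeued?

Visit kitchen; enqueue office, lab, foyer, cellar → queue [office, lab, foyer, cellar]
Visit office; enqueue patio, parlor, garage → queue [lab, foyer, cellar, patio, parlor, garage]
Visit lab; enqueue terrace, gym → queue [foyer, cellar, patio, parlor, garage, terrace, gym]
Visit foyer; enqueue study → queue [cellar, patio, parlor, garage, terrace, gym, study]
Visit cellar; enqueue annex → queue [patio, parlor, garage, terrace, gym, study, annex]
Visit patio → queue [parlor, garage, terrace, gym, study, annex]
Visit parlor → queue [garage, terrace, gym, study, annex]
Visit garage; enqueue den → queue [terrace, gym, study, annex, den]
Visit terrace; enqueue loft → queue [gym, study, annex, den, loft]
Visit gym; enqueue lobby → queue [study, annex, den, loft, lobby]
Visit study → queue [annex, den, loft, lobby]
Visit annex → queue [den, loft, lobby]
Visit den; enqueue sauna → queue [loft, lobby, sauna]
Visit loft → queue [lobby, sauna]
Visit lobby → queue [sauna]
Visit sauna → queue []

kitchen → office → lab → foyer → cellar → patio → parlor → garage → terrace → gym → study → annex → den → loft → lobby → sauna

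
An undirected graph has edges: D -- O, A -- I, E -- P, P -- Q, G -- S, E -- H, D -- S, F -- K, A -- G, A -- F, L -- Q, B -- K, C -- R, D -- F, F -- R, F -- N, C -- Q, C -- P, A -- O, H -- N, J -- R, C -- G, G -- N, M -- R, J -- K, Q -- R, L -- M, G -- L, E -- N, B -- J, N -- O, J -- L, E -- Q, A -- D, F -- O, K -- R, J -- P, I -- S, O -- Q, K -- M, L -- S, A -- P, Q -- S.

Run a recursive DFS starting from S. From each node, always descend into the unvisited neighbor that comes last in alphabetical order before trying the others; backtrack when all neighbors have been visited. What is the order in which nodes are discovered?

S -> Q -> R -> M -> L -> J -> P -> E -> N -> O -> F -> K -> B -> D -> A -> I -> G -> C -> H

Visit S
S → Q
Q → R
R → M
M → L
L → J
J → P
P → E
E → N
N → O
O → F
F → K
K → B
F → D
D → A
A → I
A → G
G → C
N → H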